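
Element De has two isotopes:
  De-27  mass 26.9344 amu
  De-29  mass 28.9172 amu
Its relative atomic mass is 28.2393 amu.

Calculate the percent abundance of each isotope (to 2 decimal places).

De-27: 34.19%, De-29: 65.81%

Let x be the fractional abundance of De-27; then De-29 has abundance 1 − x.
26.9344·x + 28.9172·(1 − x) = 28.2393
(26.9344 − 28.9172)·x = 28.2393 − 28.9172
x = -0.6779 / -1.9828 = 0.34189 → 34.19% De-27, 65.81% De-29.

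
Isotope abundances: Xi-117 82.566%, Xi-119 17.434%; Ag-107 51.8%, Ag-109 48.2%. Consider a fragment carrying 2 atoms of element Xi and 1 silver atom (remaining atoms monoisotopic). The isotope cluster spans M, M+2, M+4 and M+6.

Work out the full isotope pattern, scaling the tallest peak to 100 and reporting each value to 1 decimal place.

Element Xi pattern (n=2): 0.68171444 : 0.28789113 : 0.03039444
Silver pattern (n=1): 0.5180 : 0.4820
Convolve the two distributions (both contribute in 2-u steps):
  M: 0.68171444×0.5180 = 0.353128
  M+2: 0.68171444×0.4820 + 0.28789113×0.5180 = 0.477714
  M+4: 0.28789113×0.4820 + 0.03039444×0.5180 = 0.154508
  M+6: 0.03039444×0.4820 = 0.014650
Scale to base peak (0.477714) = 100: 73.9 : 100.0 : 32.3 : 3.1

73.9 : 100.0 : 32.3 : 3.1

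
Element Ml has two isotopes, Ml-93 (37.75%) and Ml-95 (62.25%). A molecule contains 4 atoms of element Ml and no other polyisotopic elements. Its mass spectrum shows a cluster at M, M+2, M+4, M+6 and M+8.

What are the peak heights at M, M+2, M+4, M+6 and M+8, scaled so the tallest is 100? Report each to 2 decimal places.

5.58 : 36.78 : 90.96 : 100.00 : 41.23

Each Ml atom is independently Ml-93 (p = 0.3775) or Ml-95 (q = 0.6225); the cluster is the binomial expansion (p + q)^4.
P(M) = 0.3775^4 = 0.020308
P(M+2) = 4 × 0.3775^3 × 0.6225^1 = 0.133952
P(M+4) = 6 × 0.3775^2 × 0.6225^2 = 0.331332
P(M+6) = 4 × 0.3775^1 × 0.6225^3 = 0.364246
P(M+8) = 0.6225^4 = 0.150161
The M+6 peak is largest (0.364246); scaling to 100 gives 5.58 : 36.78 : 90.96 : 100.00 : 41.23.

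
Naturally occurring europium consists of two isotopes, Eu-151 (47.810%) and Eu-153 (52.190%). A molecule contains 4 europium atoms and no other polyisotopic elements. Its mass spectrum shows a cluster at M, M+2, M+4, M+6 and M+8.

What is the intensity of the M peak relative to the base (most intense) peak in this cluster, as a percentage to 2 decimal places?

13.99%

Term probabilities: M 0.0522, M+2 0.2281, M+4 0.3736, M+6 0.2719, M+8 0.0742. Base peak = M+4.
P(M+4) = C(4,2) × 0.47810^2 × 0.52190^2 = 6 × 0.22857961 × 0.27237961 = 0.373563 (base)
P(M) = C(4,0) × 0.47810^4 × 0.52190^0 = 1 × 0.05224864 × 1.0000 = 0.052249
Relative intensity = 0.052249 / 0.373563 × 100 = 13.99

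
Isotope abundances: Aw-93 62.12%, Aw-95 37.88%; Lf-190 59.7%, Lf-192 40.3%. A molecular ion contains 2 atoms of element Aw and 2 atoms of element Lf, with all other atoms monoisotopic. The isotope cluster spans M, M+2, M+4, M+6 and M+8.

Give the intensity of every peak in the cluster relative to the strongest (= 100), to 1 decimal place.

38.9 : 100.0 : 96.3 : 41.2 : 6.6

Element Aw pattern (n=2): 0.38588944 : 0.47062112 : 0.14348944
Element Lf pattern (n=2): 0.356409 : 0.481182 : 0.162409
Convolve the two distributions (both contribute in 2-u steps):
  M: 0.38588944×0.356409 = 0.137534
  M+2: 0.38588944×0.481182 + 0.47062112×0.356409 = 0.353417
  M+4: 0.38588944×0.162409 + 0.47062112×0.481182 + 0.14348944×0.356409 = 0.340267
  M+6: 0.47062112×0.162409 + 0.14348944×0.481182 = 0.145478
  M+8: 0.14348944×0.162409 = 0.023304
Scale to base peak (0.353417) = 100: 38.9 : 100.0 : 96.3 : 41.2 : 6.6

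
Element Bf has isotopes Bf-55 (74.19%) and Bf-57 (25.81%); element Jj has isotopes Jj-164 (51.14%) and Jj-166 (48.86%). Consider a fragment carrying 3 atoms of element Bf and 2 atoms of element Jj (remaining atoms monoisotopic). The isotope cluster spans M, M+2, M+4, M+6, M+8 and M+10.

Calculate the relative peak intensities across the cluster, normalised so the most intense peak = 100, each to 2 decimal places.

Element Bf pattern (n=3): 0.40835334 : 0.42618681 : 0.14826636 : 0.01719349
Element Jj pattern (n=2): 0.26152996 : 0.49974008 : 0.23872996
Convolve the two distributions (both contribute in 2-u steps):
  M: 0.40835334×0.26152996 = 0.106797
  M+2: 0.40835334×0.49974008 + 0.42618681×0.26152996 = 0.315531
  M+4: 0.40835334×0.23872996 + 0.42618681×0.49974008 + 0.14826636×0.26152996 = 0.349245
  M+6: 0.42618681×0.23872996 + 0.14826636×0.49974008 + 0.01719349×0.26152996 = 0.180335
  M+8: 0.14826636×0.23872996 + 0.01719349×0.49974008 = 0.043988
  M+10: 0.01719349×0.23872996 = 0.004105
Scale to base peak (0.349245) = 100: 30.58 : 90.35 : 100.00 : 51.64 : 12.60 : 1.18

30.58 : 90.35 : 100.00 : 51.64 : 12.60 : 1.18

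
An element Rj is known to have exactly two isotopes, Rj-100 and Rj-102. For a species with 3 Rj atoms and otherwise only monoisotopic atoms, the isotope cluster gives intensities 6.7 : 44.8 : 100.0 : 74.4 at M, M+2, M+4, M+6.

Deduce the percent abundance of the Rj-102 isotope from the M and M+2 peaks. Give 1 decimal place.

Write p for the Rj-100 fraction. I(M+2)/I(M) = [C(3,1)·p^2·(1−p)] / p^3 = 3·(1−p)/p = 44.8/6.7 = 6.6866
(1−p)/p = 6.6866/3 = 2.2289  ⇒  p = 1/(1 + 2.2289) = 0.3097
Rj-100: 31.0%, Rj-102: 69.0%.

69.0%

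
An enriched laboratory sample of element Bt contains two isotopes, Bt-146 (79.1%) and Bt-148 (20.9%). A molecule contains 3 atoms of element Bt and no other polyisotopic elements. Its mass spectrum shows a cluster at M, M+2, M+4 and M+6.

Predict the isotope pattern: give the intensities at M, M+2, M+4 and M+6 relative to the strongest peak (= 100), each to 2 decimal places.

Expanding (0.791 + 0.209)^3:
P(M) = 0.791^3 = 0.494914
P(M+2) = 3 × 0.791^2 × 0.209^1 = 0.392302
P(M+4) = 3 × 0.791^1 × 0.209^2 = 0.103655
P(M+6) = 0.209^3 = 0.009129
The M peak is largest (0.494914); scaling to 100 gives 100.00 : 79.27 : 20.94 : 1.84.

100.00 : 79.27 : 20.94 : 1.84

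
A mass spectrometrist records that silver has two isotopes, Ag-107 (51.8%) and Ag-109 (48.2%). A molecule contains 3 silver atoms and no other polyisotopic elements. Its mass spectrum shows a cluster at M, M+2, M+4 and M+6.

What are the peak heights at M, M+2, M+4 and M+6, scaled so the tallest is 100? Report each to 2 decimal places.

35.82 : 100.00 : 93.05 : 28.86

Expanding (0.518 + 0.482)^3:
P(M) = 0.518^3 = 0.138992
P(M+2) = 3 × 0.518^2 × 0.482^1 = 0.387997
P(M+4) = 3 × 0.518^1 × 0.482^2 = 0.361031
P(M+6) = 0.482^3 = 0.111980
The M+2 peak is largest (0.387997); scaling to 100 gives 35.82 : 100.00 : 93.05 : 28.86.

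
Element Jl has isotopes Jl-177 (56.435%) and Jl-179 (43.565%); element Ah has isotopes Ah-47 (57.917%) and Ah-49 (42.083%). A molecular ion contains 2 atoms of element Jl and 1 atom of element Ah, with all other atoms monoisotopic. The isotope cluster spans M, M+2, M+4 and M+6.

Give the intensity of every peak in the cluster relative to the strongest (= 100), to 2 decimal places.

44.04 : 100.00 : 75.65 : 19.07

Element Jl pattern (n=2): 0.31849092 : 0.49171815 : 0.18979092
Element Ah pattern (n=1): 0.57917 : 0.42083
Convolve the two distributions (both contribute in 2-u steps):
  M: 0.31849092×0.57917 = 0.184460
  M+2: 0.31849092×0.42083 + 0.49171815×0.57917 = 0.418819
  M+4: 0.49171815×0.42083 + 0.18979092×0.57917 = 0.316851
  M+6: 0.18979092×0.42083 = 0.079870
Scale to base peak (0.418819) = 100: 44.04 : 100.00 : 75.65 : 19.07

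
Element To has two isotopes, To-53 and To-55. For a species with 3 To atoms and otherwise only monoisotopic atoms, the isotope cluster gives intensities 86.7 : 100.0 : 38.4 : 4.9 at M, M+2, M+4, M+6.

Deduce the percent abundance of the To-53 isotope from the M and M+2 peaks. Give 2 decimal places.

Write p for the To-53 fraction. I(M+2)/I(M) = [C(3,1)·p^2·(1−p)] / p^3 = 3·(1−p)/p = 100.0/86.7 = 1.1534
(1−p)/p = 1.1534/3 = 0.3845  ⇒  p = 1/(1 + 0.3845) = 0.7223
To-53: 72.23%, To-55: 27.77%.

72.23%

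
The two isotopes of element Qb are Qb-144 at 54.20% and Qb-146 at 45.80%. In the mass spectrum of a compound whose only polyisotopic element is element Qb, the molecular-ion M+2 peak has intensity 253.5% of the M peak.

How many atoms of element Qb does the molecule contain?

With n Qb atoms, P(M+2)/P(M) = C(n,1)·p^(n−1)q / p^n = n·q/p = n · 0.4580/0.5420.
n = 2.535 × 0.5420/0.4580 = 3.00 ≈ 3

3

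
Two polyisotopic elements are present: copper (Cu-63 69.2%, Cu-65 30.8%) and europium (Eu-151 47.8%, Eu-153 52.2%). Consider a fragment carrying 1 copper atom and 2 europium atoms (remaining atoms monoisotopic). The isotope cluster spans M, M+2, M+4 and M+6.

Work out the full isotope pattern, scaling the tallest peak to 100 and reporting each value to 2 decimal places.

Copper pattern (n=1): 0.6920 : 0.3080
Europium pattern (n=2): 0.228484 : 0.499032 : 0.272484
Convolve the two distributions (both contribute in 2-u steps):
  M: 0.6920×0.228484 = 0.158111
  M+2: 0.6920×0.499032 + 0.3080×0.228484 = 0.415703
  M+4: 0.6920×0.272484 + 0.3080×0.499032 = 0.342261
  M+6: 0.3080×0.272484 = 0.083925
Scale to base peak (0.415703) = 100: 38.03 : 100.00 : 82.33 : 20.19

38.03 : 100.00 : 82.33 : 20.19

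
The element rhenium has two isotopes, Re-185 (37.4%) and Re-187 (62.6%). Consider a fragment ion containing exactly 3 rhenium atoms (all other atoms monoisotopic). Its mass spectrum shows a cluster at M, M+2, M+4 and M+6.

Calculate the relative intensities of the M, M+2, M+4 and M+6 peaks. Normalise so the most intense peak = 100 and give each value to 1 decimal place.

The 3 Re atoms are independent, so intensities follow the terms of (0.374 + 0.626)^3.
P(M) = 0.374^3 = 0.052314
P(M+2) = 3 × 0.374^2 × 0.626^1 = 0.262687
P(M+4) = 3 × 0.374^1 × 0.626^2 = 0.439685
P(M+6) = 0.626^3 = 0.245314
The M+4 peak is largest (0.439685); scaling to 100 gives 11.9 : 59.7 : 100.0 : 55.8.

11.9 : 59.7 : 100.0 : 55.8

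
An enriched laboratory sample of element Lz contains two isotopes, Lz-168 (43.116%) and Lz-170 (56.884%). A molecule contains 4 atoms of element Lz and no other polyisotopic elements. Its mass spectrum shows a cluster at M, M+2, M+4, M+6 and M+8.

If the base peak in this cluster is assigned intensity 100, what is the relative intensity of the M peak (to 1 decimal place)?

9.6

Term probabilities: M 0.0346, M+2 0.1824, M+4 0.3609, M+6 0.3174, M+8 0.1047. Base peak = M+4.
P(M+4) = C(4,2) × 0.43116^2 × 0.56884^2 = 6 × 0.18589895 × 0.32357895 = 0.360918 (base)
P(M) = C(4,0) × 0.43116^4 × 0.56884^0 = 1 × 0.03455842 × 1.0000 = 0.034558
Relative intensity = 0.034558 / 0.360918 × 100 = 9.6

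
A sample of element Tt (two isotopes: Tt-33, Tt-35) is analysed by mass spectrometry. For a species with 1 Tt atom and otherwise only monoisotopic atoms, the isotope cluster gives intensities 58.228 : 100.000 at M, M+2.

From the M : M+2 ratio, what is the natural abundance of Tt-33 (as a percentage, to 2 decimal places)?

36.80%

Let p = fractional abundance of Tt-33. I(M+2)/I(M) = [C(1,1)·p^0·(1−p)] / p^1 = 1·(1−p)/p = 100.000/58.228 = 1.7174
(1−p)/p = 1.7174/1 = 1.7174  ⇒  p = 1/(1 + 1.7174) = 0.3680
Tt-33: 36.80%, Tt-35: 63.20%.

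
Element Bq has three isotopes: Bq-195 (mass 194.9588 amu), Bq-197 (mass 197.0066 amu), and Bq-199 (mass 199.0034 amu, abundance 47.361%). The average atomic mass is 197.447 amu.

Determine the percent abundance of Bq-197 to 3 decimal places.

27.964%

Let x and y be the fractions of Bq-195 and Bq-197. Then x + y = 1 − 0.47361 = 0.52639 and 194.9588x + 197.0066y = 197.447 − 0.47361×199.0034 = 103.196999726.
Substituting: 194.9588x + 197.0066(0.52639 − x) = 103.196999726
(194.9588 − 197.0066)x = -0.505304448  ⇒  x = 0.24675, y = 0.27964
Bq-195: 24.675%, Bq-197: 27.964%.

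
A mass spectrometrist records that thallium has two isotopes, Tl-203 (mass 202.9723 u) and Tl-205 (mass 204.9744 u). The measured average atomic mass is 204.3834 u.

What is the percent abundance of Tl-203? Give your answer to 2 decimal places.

Writing the weighted mean with unknown fraction x of Tl-203:
202.9723·x + 204.9744·(1 − x) = 204.3834
(202.9723 − 204.9744)·x = 204.3834 − 204.9744
x = -0.5910 / -2.0021 = 0.29519 → 29.52% Tl-203, 70.48% Tl-205.

29.52%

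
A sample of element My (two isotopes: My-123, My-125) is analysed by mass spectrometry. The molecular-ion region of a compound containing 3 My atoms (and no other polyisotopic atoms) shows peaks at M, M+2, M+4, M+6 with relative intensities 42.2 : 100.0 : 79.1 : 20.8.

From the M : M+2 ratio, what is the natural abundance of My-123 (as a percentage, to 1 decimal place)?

55.9%

Write p for the My-123 fraction. I(M+2)/I(M) = [C(3,1)·p^2·(1−p)] / p^3 = 3·(1−p)/p = 100.0/42.2 = 2.3697
(1−p)/p = 2.3697/3 = 0.7899  ⇒  p = 1/(1 + 0.7899) = 0.5587
My-123: 55.9%, My-125: 44.1%.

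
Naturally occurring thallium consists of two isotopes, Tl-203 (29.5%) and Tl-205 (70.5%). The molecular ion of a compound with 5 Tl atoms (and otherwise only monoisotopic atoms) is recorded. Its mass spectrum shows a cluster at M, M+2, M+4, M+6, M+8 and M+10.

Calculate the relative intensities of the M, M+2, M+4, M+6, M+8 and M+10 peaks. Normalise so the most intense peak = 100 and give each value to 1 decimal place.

The 5 Tl atoms are independent, so intensities follow the terms of (0.295 + 0.705)^5.
P(M) = 0.295^5 = 0.002234
P(M+2) = 5 × 0.295^4 × 0.705^1 = 0.026696
P(M+4) = 10 × 0.295^3 × 0.705^2 = 0.127598
P(M+6) = 10 × 0.295^2 × 0.705^3 = 0.304938
P(M+8) = 5 × 0.295^1 × 0.705^4 = 0.364375
P(M+10) = 0.705^5 = 0.174159
The M+8 peak is largest (0.364375); scaling to 100 gives 0.6 : 7.3 : 35.0 : 83.7 : 100.0 : 47.8.

0.6 : 7.3 : 35.0 : 83.7 : 100.0 : 47.8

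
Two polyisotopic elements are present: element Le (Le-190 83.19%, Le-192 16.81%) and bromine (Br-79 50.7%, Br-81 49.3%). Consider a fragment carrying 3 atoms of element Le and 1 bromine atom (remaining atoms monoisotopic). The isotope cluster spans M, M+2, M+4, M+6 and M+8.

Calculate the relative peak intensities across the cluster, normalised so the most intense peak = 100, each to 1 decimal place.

63.3 : 100.0 : 45.1 : 8.1 : 0.5

Element Le pattern (n=3): 0.57572273 : 0.34900465 : 0.07052252 : 0.0047501
Bromine pattern (n=1): 0.5070 : 0.4930
Convolve the two distributions (both contribute in 2-u steps):
  M: 0.57572273×0.5070 = 0.291891
  M+2: 0.57572273×0.4930 + 0.34900465×0.5070 = 0.460777
  M+4: 0.34900465×0.4930 + 0.07052252×0.5070 = 0.207814
  M+6: 0.07052252×0.4930 + 0.0047501×0.5070 = 0.037176
  M+8: 0.0047501×0.4930 = 0.002342
Scale to base peak (0.460777) = 100: 63.3 : 100.0 : 45.1 : 8.1 : 0.5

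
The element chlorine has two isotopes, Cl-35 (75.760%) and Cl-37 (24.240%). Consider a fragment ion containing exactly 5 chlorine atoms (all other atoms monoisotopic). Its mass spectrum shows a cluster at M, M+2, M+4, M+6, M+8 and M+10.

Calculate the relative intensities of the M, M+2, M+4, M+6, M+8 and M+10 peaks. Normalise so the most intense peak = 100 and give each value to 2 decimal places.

Expanding (0.75760 + 0.24240)^5:
P(M) = 0.75760^5 = 0.249574
P(M+2) = 5 × 0.75760^4 × 0.24240^1 = 0.399266
P(M+4) = 10 × 0.75760^3 × 0.24240^2 = 0.255497
P(M+6) = 10 × 0.75760^2 × 0.24240^3 = 0.081748
P(M+8) = 5 × 0.75760^1 × 0.24240^4 = 0.013078
P(M+10) = 0.24240^5 = 0.000837
The M+2 peak is largest (0.399266); scaling to 100 gives 62.51 : 100.00 : 63.99 : 20.47 : 3.28 : 0.21.

62.51 : 100.00 : 63.99 : 20.47 : 3.28 : 0.21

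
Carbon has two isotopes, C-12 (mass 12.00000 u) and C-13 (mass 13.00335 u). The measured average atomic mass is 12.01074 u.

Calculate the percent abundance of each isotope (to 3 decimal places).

C-12: 98.930%, C-13: 1.070%

With x = fraction of C-12 (so C-13 is 1 − x):
12.00000·x + 13.00335·(1 − x) = 12.01074
(12.00000 − 13.00335)·x = 12.01074 − 13.00335
x = -0.99261 / -1.00335 = 0.98930 → 98.930% C-12, 1.070% C-13.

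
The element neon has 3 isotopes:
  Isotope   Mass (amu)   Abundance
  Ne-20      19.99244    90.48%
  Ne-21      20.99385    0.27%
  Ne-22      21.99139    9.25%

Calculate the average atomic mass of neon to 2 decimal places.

Ar = Σ fᵢ·mᵢ = 0.9048 × 19.99244 + 0.0027 × 20.99385 + 0.0925 × 21.99139
= 18.089160 + 0.056683 + 2.034204 = 20.180047 amu

20.18 amu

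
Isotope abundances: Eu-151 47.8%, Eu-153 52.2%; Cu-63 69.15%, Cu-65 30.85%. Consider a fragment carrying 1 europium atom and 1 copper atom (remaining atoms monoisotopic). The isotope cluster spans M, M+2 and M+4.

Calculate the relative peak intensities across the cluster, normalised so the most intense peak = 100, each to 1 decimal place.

65.0 : 100.0 : 31.7

Europium pattern (n=1): 0.4780 : 0.5220
Copper pattern (n=1): 0.6915 : 0.3085
Convolve the two distributions (both contribute in 2-u steps):
  M: 0.4780×0.6915 = 0.330537
  M+2: 0.4780×0.3085 + 0.5220×0.6915 = 0.508426
  M+4: 0.5220×0.3085 = 0.161037
Scale to base peak (0.508426) = 100: 65.0 : 100.0 : 31.7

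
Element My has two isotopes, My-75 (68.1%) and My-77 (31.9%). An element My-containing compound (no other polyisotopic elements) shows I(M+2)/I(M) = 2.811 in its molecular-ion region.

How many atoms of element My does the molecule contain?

6

For n independent My atoms, I(M+2)/I(M) = n · (abundance My-77) / (abundance My-75) = n · 0.319/0.681.
n = 2.811 × 0.681/0.319 = 6.00 ≈ 6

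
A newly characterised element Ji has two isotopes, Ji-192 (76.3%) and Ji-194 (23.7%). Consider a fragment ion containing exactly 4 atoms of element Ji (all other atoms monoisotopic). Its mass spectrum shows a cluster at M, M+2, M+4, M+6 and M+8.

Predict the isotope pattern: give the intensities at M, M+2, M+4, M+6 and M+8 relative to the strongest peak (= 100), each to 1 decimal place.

Expanding (0.763 + 0.237)^4:
P(M) = 0.763^4 = 0.338921
P(M+2) = 4 × 0.763^3 × 0.237^1 = 0.421097
P(M+4) = 6 × 0.763^2 × 0.237^2 = 0.196199
P(M+6) = 4 × 0.763^1 × 0.237^3 = 0.040628
P(M+8) = 0.237^4 = 0.003155
The M+2 peak is largest (0.421097); scaling to 100 gives 80.5 : 100.0 : 46.6 : 9.6 : 0.7.

80.5 : 100.0 : 46.6 : 9.6 : 0.7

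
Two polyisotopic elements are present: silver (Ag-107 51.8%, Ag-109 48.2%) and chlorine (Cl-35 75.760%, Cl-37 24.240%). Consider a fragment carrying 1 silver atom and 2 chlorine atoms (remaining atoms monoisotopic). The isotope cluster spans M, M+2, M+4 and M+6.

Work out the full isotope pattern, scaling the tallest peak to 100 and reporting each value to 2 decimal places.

63.68 : 100.00 : 44.44 : 6.07

Silver pattern (n=1): 0.5180 : 0.4820
Chlorine pattern (n=2): 0.57395776 : 0.36728448 : 0.05875776
Convolve the two distributions (both contribute in 2-u steps):
  M: 0.5180×0.57395776 = 0.297310
  M+2: 0.5180×0.36728448 + 0.4820×0.57395776 = 0.466901
  M+4: 0.5180×0.05875776 + 0.4820×0.36728448 = 0.207468
  M+6: 0.4820×0.05875776 = 0.028321
Scale to base peak (0.466901) = 100: 63.68 : 100.00 : 44.44 : 6.07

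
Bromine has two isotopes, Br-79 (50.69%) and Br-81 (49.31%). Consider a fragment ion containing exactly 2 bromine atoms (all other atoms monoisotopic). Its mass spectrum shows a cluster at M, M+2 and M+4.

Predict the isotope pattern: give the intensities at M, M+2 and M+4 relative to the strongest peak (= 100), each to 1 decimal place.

Expanding (0.5069 + 0.4931)^2:
P(M) = 0.5069^2 = 0.256948
P(M+2) = 2 × 0.5069^1 × 0.4931^1 = 0.499905
P(M+4) = 0.4931^2 = 0.243148
The M+2 peak is largest (0.499905); scaling to 100 gives 51.4 : 100.0 : 48.6.

51.4 : 100.0 : 48.6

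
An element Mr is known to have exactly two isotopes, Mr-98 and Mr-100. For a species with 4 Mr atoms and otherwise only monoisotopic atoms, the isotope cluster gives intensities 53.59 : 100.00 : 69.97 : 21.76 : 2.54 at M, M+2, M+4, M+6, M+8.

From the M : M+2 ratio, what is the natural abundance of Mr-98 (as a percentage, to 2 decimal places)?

68.19%

Write p for the Mr-98 fraction. I(M+2)/I(M) = [C(4,1)·p^3·(1−p)] / p^4 = 4·(1−p)/p = 100.00/53.59 = 1.8660
(1−p)/p = 1.8660/4 = 0.4665  ⇒  p = 1/(1 + 0.4665) = 0.6819
Mr-98: 68.19%, Mr-100: 31.81%.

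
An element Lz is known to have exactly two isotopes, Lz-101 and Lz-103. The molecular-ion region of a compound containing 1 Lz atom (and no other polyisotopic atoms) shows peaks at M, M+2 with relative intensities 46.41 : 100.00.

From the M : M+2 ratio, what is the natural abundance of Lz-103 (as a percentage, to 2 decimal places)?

If p is the fraction of Lz that is Lz-101, then I(M+2)/I(M) = [C(1,1)·p^0·(1−p)] / p^1 = 1·(1−p)/p = 100.00/46.41 = 2.1547
(1−p)/p = 2.1547/1 = 2.1547  ⇒  p = 1/(1 + 2.1547) = 0.3170
Lz-101: 31.70%, Lz-103: 68.30%.

68.30%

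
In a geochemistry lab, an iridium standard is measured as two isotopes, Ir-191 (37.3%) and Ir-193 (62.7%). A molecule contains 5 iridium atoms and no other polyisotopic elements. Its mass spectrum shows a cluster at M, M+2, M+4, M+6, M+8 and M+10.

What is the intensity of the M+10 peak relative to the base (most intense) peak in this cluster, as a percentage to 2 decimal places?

Binomial terms of (0.373 + 0.627)^5: M 0.0072, M+2 0.0607, M+4 0.2040, M+6 0.3429, M+8 0.2882, M+10 0.0969 → M+6 is the base peak.
P(M+6) = C(5,3) × 0.373^2 × 0.627^3 = 10 × 0.139129 × 0.24649188 = 0.342942 (base)
P(M+10) = C(5,5) × 0.373^0 × 0.627^5 = 1 × 1.0000 × 0.09690311 = 0.096903
Relative intensity = 0.096903 / 0.342942 × 100 = 28.26

28.26%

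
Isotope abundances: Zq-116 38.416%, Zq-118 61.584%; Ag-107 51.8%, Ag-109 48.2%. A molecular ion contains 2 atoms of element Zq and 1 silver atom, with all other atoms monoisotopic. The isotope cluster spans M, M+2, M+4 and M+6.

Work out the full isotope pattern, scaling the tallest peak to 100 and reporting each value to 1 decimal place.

Element Zq pattern (n=2): 0.14757891 : 0.47316219 : 0.37925891
Silver pattern (n=1): 0.5180 : 0.4820
Convolve the two distributions (both contribute in 2-u steps):
  M: 0.14757891×0.5180 = 0.076446
  M+2: 0.14757891×0.4820 + 0.47316219×0.5180 = 0.316231
  M+4: 0.47316219×0.4820 + 0.37925891×0.5180 = 0.424520
  M+6: 0.37925891×0.4820 = 0.182803
Scale to base peak (0.424520) = 100: 18.0 : 74.5 : 100.0 : 43.1

18.0 : 74.5 : 100.0 : 43.1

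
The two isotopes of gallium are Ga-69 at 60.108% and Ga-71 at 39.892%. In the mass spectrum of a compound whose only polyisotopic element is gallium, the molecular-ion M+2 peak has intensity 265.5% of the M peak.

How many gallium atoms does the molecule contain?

With n Ga atoms, P(M+2)/P(M) = C(n,1)·p^(n−1)q / p^n = n·q/p = n · 0.39892/0.60108.
n = 2.655 × 0.60108/0.39892 = 4.00 ≈ 4

4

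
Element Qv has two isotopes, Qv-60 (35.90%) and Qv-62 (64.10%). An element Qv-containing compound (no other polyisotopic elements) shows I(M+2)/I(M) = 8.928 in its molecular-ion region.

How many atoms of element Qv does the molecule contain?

5

The M+2/M ratio from n Qv atoms is n · q/p = n · 0.6410/0.3590.
n = 8.928 × 0.3590/0.6410 = 5.00 ≈ 5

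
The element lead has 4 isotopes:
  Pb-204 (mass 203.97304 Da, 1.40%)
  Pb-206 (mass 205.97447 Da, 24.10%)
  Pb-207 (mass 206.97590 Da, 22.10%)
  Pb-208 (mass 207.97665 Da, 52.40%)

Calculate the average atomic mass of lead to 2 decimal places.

Weight each isotope mass by its fractional abundance: 0.0140 × 203.97304 + 0.2410 × 205.97447 + 0.2210 × 206.97590 + 0.5240 × 207.97665
= 2.855623 + 49.639847 + 45.741674 + 108.979765 = 207.216909 Da

207.22 Da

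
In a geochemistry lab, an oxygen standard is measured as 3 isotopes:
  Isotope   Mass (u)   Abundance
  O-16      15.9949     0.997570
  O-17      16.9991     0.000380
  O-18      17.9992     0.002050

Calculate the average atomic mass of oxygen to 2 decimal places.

Ar = Σ fᵢ·mᵢ = 0.997570 × 15.9949 + 0.000380 × 16.9991 + 0.002050 × 17.9992
= 15.95603 + 0.00646 + 0.03690 = 15.99939 u

16.00 u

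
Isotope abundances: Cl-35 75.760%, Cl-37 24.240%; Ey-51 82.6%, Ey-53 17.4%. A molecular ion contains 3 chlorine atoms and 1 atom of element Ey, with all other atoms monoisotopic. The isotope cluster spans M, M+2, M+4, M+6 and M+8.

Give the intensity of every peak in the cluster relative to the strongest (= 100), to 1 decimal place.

Chlorine pattern (n=3): 0.4348304 : 0.41738208 : 0.13354464 : 0.01424288
Element Ey pattern (n=1): 0.8260 : 0.1740
Convolve the two distributions (both contribute in 2-u steps):
  M: 0.4348304×0.8260 = 0.359170
  M+2: 0.4348304×0.1740 + 0.41738208×0.8260 = 0.420418
  M+4: 0.41738208×0.1740 + 0.13354464×0.8260 = 0.182932
  M+6: 0.13354464×0.1740 + 0.01424288×0.8260 = 0.035001
  M+8: 0.01424288×0.1740 = 0.002478
Scale to base peak (0.420418) = 100: 85.4 : 100.0 : 43.5 : 8.3 : 0.6

85.4 : 100.0 : 43.5 : 8.3 : 0.6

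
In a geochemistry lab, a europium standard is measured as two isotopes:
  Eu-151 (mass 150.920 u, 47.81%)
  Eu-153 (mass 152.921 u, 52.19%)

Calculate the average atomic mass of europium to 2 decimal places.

The abundance-weighted mean is 0.4781 × 150.920 + 0.5219 × 152.921
= 72.1549 + 79.8095 = 151.9644 u

151.96 u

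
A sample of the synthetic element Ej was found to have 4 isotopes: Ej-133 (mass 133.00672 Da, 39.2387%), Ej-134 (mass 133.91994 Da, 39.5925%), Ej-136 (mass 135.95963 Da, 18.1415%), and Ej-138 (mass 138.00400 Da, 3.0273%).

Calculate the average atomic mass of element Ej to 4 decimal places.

Ar = Σ fᵢ·mᵢ = 0.392387 × 133.00672 + 0.395925 × 133.91994 + 0.181415 × 135.95963 + 0.030273 × 138.00400
= 52.190108 + 53.022252 + 24.665116 + 4.177795 = 134.055271 Da

134.0553 Da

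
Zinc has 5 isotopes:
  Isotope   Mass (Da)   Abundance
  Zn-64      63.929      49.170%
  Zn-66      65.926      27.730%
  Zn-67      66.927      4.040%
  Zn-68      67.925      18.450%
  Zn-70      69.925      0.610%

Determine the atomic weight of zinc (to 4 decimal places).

65.3777 Da

Average mass = Σ (abundance × isotope mass) = 0.49170 × 63.929 + 0.27730 × 65.926 + 0.04040 × 66.927 + 0.18450 × 67.925 + 0.00610 × 69.925
= 31.43389 + 18.28128 + 2.70385 + 12.53216 + 0.42654 = 65.37772 Da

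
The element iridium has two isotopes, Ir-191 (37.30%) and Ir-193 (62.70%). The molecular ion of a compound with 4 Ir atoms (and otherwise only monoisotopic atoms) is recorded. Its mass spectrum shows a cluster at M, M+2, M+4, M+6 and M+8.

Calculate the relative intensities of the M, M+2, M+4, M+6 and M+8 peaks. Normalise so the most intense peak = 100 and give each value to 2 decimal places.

5.26 : 35.39 : 89.23 : 100.00 : 42.02

The 4 Ir atoms are independent, so intensities follow the terms of (0.3730 + 0.6270)^4.
P(M) = 0.3730^4 = 0.019357
P(M+2) = 4 × 0.3730^3 × 0.6270^1 = 0.130153
P(M+4) = 6 × 0.3730^2 × 0.6270^2 = 0.328174
P(M+6) = 4 × 0.3730^1 × 0.6270^3 = 0.367766
P(M+8) = 0.6270^4 = 0.154550
The M+6 peak is largest (0.367766); scaling to 100 gives 5.26 : 35.39 : 89.23 : 100.00 : 42.02.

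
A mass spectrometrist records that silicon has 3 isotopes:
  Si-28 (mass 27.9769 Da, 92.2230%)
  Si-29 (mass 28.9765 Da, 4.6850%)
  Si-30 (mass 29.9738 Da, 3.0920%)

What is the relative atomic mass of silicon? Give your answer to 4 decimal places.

28.0855 Da

The abundance-weighted mean is 0.922230 × 27.9769 + 0.046850 × 28.9765 + 0.030920 × 29.9738
= 25.80114 + 1.35755 + 0.92679 = 28.08548 Da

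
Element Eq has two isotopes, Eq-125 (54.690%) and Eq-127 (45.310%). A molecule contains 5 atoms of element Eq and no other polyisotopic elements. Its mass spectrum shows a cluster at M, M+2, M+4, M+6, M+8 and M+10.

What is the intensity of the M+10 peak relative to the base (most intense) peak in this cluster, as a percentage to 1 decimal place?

5.7%

Binomial terms of (0.54690 + 0.45310)^5: M 0.0489, M+2 0.2027, M+4 0.3358, M+6 0.2782, M+8 0.1153, M+10 0.0191 → M+4 is the base peak.
P(M+4) = C(5,2) × 0.54690^3 × 0.45310^2 = 10 × 0.16357758 × 0.20529961 = 0.335824 (base)
P(M+10) = C(5,5) × 0.54690^0 × 0.45310^5 = 1 × 1.0000 × 0.01909723 = 0.019097
Relative intensity = 0.019097 / 0.335824 × 100 = 5.7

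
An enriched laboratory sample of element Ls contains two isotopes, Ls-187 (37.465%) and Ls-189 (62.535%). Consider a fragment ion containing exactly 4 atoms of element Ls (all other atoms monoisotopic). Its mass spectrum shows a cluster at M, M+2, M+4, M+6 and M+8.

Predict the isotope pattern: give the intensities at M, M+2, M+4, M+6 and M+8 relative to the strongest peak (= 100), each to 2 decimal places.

Each Ls atom is independently Ls-187 (p = 0.37465) or Ls-189 (q = 0.62535); the cluster is the binomial expansion (p + q)^4.
P(M) = 0.37465^4 = 0.019702
P(M+2) = 4 × 0.37465^3 × 0.62535^1 = 0.131541
P(M+4) = 6 × 0.37465^2 × 0.62535^2 = 0.329343
P(M+6) = 4 × 0.37465^1 × 0.62535^3 = 0.366484
P(M+8) = 0.62535^4 = 0.152930
The M+6 peak is largest (0.366484); scaling to 100 gives 5.38 : 35.89 : 89.87 : 100.00 : 41.73.

5.38 : 35.89 : 89.87 : 100.00 : 41.73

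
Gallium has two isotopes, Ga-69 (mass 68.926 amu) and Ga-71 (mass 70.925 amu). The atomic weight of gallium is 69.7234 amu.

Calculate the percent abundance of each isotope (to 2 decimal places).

Writing the weighted mean with unknown fraction x of Ga-69:
68.926·x + 70.925·(1 − x) = 69.7234
(68.926 − 70.925)·x = 69.7234 − 70.925
x = -1.2016 / -1.999 = 0.60110 → 60.11% Ga-69, 39.89% Ga-71.

Ga-69: 60.11%, Ga-71: 39.89%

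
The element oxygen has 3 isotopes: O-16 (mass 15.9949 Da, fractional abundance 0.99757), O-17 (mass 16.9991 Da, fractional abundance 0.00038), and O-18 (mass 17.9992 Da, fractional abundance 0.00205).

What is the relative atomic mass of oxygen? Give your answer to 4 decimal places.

15.9994 Da

Weight each isotope mass by its fractional abundance: 0.99757 × 15.9949 + 0.00038 × 16.9991 + 0.00205 × 17.9992
= 15.95603 + 0.00646 + 0.03690 = 15.99939 Da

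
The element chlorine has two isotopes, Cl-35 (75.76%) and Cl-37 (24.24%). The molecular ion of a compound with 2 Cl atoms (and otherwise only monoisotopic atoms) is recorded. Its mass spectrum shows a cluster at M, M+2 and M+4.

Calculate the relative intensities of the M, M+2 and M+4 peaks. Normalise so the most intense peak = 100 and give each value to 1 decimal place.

Each Cl atom is independently Cl-35 (p = 0.7576) or Cl-37 (q = 0.2424); the cluster is the binomial expansion (p + q)^2.
P(M) = 0.7576^2 = 0.573958
P(M+2) = 2 × 0.7576^1 × 0.2424^1 = 0.367284
P(M+4) = 0.2424^2 = 0.058758
The M peak is largest (0.573958); scaling to 100 gives 100.0 : 64.0 : 10.2.

100.0 : 64.0 : 10.2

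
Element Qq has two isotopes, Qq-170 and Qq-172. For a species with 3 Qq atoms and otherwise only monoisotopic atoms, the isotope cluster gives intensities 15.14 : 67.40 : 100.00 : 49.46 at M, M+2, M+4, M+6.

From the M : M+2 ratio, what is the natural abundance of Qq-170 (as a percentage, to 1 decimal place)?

40.3%

Let p = fractional abundance of Qq-170. I(M+2)/I(M) = [C(3,1)·p^2·(1−p)] / p^3 = 3·(1−p)/p = 67.40/15.14 = 4.4518
(1−p)/p = 4.4518/3 = 1.4839  ⇒  p = 1/(1 + 1.4839) = 0.4026
Qq-170: 40.3%, Qq-172: 59.7%.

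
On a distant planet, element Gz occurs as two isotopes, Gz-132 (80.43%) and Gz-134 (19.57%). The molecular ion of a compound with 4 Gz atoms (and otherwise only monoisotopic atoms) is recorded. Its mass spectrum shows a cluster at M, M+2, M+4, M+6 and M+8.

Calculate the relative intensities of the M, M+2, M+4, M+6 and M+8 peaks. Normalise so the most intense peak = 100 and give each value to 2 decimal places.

100.00 : 97.33 : 35.52 : 5.76 : 0.35

Expanding (0.8043 + 0.1957)^4:
P(M) = 0.8043^4 = 0.418478
P(M+2) = 4 × 0.8043^3 × 0.1957^1 = 0.407291
P(M+4) = 6 × 0.8043^2 × 0.1957^2 = 0.148651
P(M+6) = 4 × 0.8043^1 × 0.1957^3 = 0.024113
P(M+8) = 0.1957^4 = 0.001467
The M peak is largest (0.418478); scaling to 100 gives 100.00 : 97.33 : 35.52 : 5.76 : 0.35.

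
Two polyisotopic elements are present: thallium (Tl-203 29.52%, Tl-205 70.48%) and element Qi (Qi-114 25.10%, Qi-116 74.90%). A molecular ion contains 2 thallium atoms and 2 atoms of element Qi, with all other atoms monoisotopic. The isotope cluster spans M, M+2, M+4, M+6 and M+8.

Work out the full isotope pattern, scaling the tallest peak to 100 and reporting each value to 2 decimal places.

1.31 : 14.04 : 56.31 : 100.00 : 66.32

Thallium pattern (n=2): 0.08714304 : 0.41611392 : 0.49674304
Element Qi pattern (n=2): 0.063001 : 0.375998 : 0.561001
Convolve the two distributions (both contribute in 2-u steps):
  M: 0.08714304×0.063001 = 0.005490
  M+2: 0.08714304×0.375998 + 0.41611392×0.063001 = 0.058981
  M+4: 0.08714304×0.561001 + 0.41611392×0.375998 + 0.49674304×0.063001 = 0.236641
  M+6: 0.41611392×0.561001 + 0.49674304×0.375998 = 0.420215
  M+8: 0.49674304×0.561001 = 0.278673
Scale to base peak (0.420215) = 100: 1.31 : 14.04 : 56.31 : 100.00 : 66.32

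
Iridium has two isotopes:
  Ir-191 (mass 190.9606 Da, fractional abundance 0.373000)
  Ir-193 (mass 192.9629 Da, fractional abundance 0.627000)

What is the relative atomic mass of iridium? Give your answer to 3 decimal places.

192.216 Da

The abundance-weighted mean is 0.373000 × 190.9606 + 0.627000 × 192.9629
= 71.22830 + 120.98774 = 192.21604 Da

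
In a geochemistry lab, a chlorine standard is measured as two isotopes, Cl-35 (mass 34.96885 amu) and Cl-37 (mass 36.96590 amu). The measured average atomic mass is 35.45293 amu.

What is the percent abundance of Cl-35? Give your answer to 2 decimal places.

With x = fraction of Cl-35 (so Cl-37 is 1 − x):
34.96885·x + 36.96590·(1 − x) = 35.45293
(34.96885 − 36.96590)·x = 35.45293 − 36.96590
x = -1.51297 / -1.99705 = 0.75760 → 75.76% Cl-35, 24.24% Cl-37.

75.76%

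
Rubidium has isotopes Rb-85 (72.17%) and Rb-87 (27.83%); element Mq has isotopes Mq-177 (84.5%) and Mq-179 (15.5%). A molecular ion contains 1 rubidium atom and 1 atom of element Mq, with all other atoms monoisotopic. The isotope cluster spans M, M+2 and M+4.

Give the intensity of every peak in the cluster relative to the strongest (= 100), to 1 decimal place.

Rubidium pattern (n=1): 0.7217 : 0.2783
Element Mq pattern (n=1): 0.8450 : 0.1550
Convolve the two distributions (both contribute in 2-u steps):
  M: 0.7217×0.8450 = 0.609837
  M+2: 0.7217×0.1550 + 0.2783×0.8450 = 0.347027
  M+4: 0.2783×0.1550 = 0.043137
Scale to base peak (0.609837) = 100: 100.0 : 56.9 : 7.1

100.0 : 56.9 : 7.1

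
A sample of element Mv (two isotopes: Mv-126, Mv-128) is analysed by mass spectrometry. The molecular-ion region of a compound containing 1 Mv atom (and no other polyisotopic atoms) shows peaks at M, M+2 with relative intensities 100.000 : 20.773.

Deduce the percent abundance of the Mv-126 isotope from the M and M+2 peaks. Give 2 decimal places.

If p is the fraction of Mv that is Mv-126, then I(M+2)/I(M) = [C(1,1)·p^0·(1−p)] / p^1 = 1·(1−p)/p = 20.773/100.000 = 0.2077
(1−p)/p = 0.2077/1 = 0.2077  ⇒  p = 1/(1 + 0.2077) = 0.8280
Mv-126: 82.80%, Mv-128: 17.20%.

82.80%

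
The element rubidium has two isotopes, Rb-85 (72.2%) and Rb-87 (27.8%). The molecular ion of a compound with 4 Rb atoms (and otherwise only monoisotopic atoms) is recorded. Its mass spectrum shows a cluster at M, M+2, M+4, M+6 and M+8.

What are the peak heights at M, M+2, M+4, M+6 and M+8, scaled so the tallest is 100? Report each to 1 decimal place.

Each Rb atom is independently Rb-85 (p = 0.722) or Rb-87 (q = 0.278); the cluster is the binomial expansion (p + q)^4.
P(M) = 0.722^4 = 0.271737
P(M+2) = 4 × 0.722^3 × 0.278^1 = 0.418520
P(M+4) = 6 × 0.722^2 × 0.278^2 = 0.241721
P(M+6) = 4 × 0.722^1 × 0.278^3 = 0.062049
P(M+8) = 0.278^4 = 0.005973
The M+2 peak is largest (0.418520); scaling to 100 gives 64.9 : 100.0 : 57.8 : 14.8 : 1.4.

64.9 : 100.0 : 57.8 : 14.8 : 1.4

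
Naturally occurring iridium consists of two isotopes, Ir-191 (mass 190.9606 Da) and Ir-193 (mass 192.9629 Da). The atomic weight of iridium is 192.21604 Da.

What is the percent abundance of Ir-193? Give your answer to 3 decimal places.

62.700%

Let x be the fractional abundance of Ir-191; then Ir-193 has abundance 1 − x.
190.9606·x + 192.9629·(1 − x) = 192.21604
(190.9606 − 192.9629)·x = 192.21604 − 192.9629
x = -0.74686 / -2.0023 = 0.37300 → 37.300% Ir-191, 62.700% Ir-193.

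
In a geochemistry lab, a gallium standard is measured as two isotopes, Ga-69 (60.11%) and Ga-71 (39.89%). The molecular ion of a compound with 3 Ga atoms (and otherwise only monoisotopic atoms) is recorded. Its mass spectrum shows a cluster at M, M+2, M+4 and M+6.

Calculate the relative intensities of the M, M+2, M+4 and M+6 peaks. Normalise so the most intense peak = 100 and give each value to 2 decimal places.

Expanding (0.6011 + 0.3989)^3:
P(M) = 0.6011^3 = 0.217190
P(M+2) = 3 × 0.6011^2 × 0.3989^1 = 0.432393
P(M+4) = 3 × 0.6011^1 × 0.3989^2 = 0.286943
P(M+6) = 0.3989^3 = 0.063473
The M+2 peak is largest (0.432393); scaling to 100 gives 50.23 : 100.00 : 66.36 : 14.68.

50.23 : 100.00 : 66.36 : 14.68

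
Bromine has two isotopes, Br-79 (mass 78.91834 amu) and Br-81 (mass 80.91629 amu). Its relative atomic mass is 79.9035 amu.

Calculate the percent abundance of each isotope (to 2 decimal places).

Br-79: 50.69%, Br-81: 49.31%

Let x be the fractional abundance of Br-79; then Br-81 has abundance 1 − x.
78.91834·x + 80.91629·(1 − x) = 79.9035
(78.91834 − 80.91629)·x = 79.9035 − 80.91629
x = -1.01279 / -1.99795 = 0.50691 → 50.69% Br-79, 49.31% Br-81.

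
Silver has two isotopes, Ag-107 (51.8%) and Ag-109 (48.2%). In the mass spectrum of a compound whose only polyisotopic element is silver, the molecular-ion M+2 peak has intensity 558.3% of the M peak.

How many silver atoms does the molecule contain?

With n Ag atoms, P(M+2)/P(M) = C(n,1)·p^(n−1)q / p^n = n·q/p = n · 0.482/0.518.
n = 5.583 × 0.518/0.482 = 6.00 ≈ 6

6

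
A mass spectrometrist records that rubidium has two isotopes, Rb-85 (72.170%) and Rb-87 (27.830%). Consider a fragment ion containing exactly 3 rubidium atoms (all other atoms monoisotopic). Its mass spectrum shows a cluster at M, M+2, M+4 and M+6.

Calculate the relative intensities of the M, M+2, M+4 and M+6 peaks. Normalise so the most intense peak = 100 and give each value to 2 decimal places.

86.44 : 100.00 : 38.56 : 4.96

Expanding (0.72170 + 0.27830)^3:
P(M) = 0.72170^3 = 0.375898
P(M+2) = 3 × 0.72170^2 × 0.27830^1 = 0.434858
P(M+4) = 3 × 0.72170^1 × 0.27830^2 = 0.167689
P(M+6) = 0.27830^3 = 0.021555
The M+2 peak is largest (0.434858); scaling to 100 gives 86.44 : 100.00 : 38.56 : 4.96.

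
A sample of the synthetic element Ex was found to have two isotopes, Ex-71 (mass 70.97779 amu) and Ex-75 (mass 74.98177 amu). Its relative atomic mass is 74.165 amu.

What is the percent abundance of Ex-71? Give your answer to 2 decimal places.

20.40%

Let x be the fractional abundance of Ex-71; then Ex-75 has abundance 1 − x.
70.97779·x + 74.98177·(1 − x) = 74.165
(70.97779 − 74.98177)·x = 74.165 − 74.98177
x = -0.81677 / -4.00398 = 0.20399 → 20.40% Ex-71, 79.60% Ex-75.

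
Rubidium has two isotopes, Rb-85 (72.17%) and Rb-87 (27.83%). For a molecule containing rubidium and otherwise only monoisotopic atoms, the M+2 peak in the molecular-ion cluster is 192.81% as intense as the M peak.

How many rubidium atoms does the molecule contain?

5

For n independent Rb atoms, I(M+2)/I(M) = n · (abundance Rb-87) / (abundance Rb-85) = n · 0.2783/0.7217.
n = 1.9281 × 0.7217/0.2783 = 5.00 ≈ 5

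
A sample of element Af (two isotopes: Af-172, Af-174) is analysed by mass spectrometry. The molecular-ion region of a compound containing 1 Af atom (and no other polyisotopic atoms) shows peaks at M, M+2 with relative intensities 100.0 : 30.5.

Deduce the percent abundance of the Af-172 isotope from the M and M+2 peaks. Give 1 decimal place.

76.6%

Write p for the Af-172 fraction. I(M+2)/I(M) = [C(1,1)·p^0·(1−p)] / p^1 = 1·(1−p)/p = 30.5/100.0 = 0.3050
(1−p)/p = 0.3050/1 = 0.3050  ⇒  p = 1/(1 + 0.3050) = 0.7663
Af-172: 76.6%, Af-174: 23.4%.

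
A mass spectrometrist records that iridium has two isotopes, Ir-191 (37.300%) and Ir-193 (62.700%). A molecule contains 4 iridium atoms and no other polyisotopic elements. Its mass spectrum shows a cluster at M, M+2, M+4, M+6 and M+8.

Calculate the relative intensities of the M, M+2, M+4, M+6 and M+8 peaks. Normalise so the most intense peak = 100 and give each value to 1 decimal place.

Each Ir atom is independently Ir-191 (p = 0.37300) or Ir-193 (q = 0.62700); the cluster is the binomial expansion (p + q)^4.
P(M) = 0.37300^4 = 0.019357
P(M+2) = 4 × 0.37300^3 × 0.62700^1 = 0.130153
P(M+4) = 6 × 0.37300^2 × 0.62700^2 = 0.328174
P(M+6) = 4 × 0.37300^1 × 0.62700^3 = 0.367766
P(M+8) = 0.62700^4 = 0.154550
The M+6 peak is largest (0.367766); scaling to 100 gives 5.3 : 35.4 : 89.2 : 100.0 : 42.0.

5.3 : 35.4 : 89.2 : 100.0 : 42.0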